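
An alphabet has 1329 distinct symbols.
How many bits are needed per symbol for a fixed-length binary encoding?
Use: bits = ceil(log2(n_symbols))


log2(1329) = 10.3761
Bracket: 2^10 = 1024 < 1329 <= 2^11 = 2048
So ceil(log2(1329)) = 11

bits = ceil(log2(1329)) = ceil(10.3761) = 11 bits


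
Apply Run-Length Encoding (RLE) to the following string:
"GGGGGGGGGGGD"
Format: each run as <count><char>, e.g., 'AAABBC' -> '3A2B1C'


Scanning runs left to right:
  i=0: run of 'G' x 11 -> '11G'
  i=11: run of 'D' x 1 -> '1D'

RLE = 11G1D


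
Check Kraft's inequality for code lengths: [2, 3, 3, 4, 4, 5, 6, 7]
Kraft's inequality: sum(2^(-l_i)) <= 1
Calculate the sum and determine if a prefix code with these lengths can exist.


Sum = 2^(-2) + 2^(-3) + 2^(-3) + 2^(-4) + 2^(-4) + 2^(-5) + 2^(-6) + 2^(-7)
    = 0.25 + 0.125 + 0.125 + 0.0625 + 0.0625 + 0.03125 + 0.015625 + 0.0078125
    = 87/128 = 0.6796875
Since 0.6796875 <= 1, Kraft's inequality IS satisfied.
A prefix code with these lengths CAN exist.

Kraft sum = 0.6796875. Satisfied.


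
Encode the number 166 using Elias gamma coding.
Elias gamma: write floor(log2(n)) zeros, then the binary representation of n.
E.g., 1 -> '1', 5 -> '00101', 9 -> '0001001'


num_bits = floor(log2(166)) + 1 = 8
leading_zeros = num_bits - 1 = 7
binary(166) = 10100110

Elias gamma(166) = '0000000' + '10100110' = 000000010100110 (15 bits)


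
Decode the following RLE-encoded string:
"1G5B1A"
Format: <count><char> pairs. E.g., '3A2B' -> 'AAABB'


Expanding each <count><char> pair:
  1G -> 'G'
  5B -> 'BBBBB'
  1A -> 'A'

Decoded = GBBBBBA


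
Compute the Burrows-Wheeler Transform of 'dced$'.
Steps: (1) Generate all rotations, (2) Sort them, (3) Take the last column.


Rotations (sorted):
  0: $dced -> last char: d
  1: ced$d -> last char: d
  2: d$dce -> last char: e
  3: dced$ -> last char: $
  4: ed$dc -> last char: c


BWT = dde$c


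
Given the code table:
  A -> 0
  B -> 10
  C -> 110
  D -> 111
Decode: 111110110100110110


Decoding:
111 -> D
110 -> C
110 -> C
10 -> B
0 -> A
110 -> C
110 -> C


Result: DCCBACC


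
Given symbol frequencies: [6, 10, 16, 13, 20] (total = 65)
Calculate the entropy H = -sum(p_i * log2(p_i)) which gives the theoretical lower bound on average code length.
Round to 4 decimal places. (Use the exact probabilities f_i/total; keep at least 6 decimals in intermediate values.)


Per-symbol terms -p_i * log2(p_i) with p_i = f_i/65:
  p = 6/65 = 0.092308: log2(p) = -3.437405, -p*log2(p) = 0.317299
  p = 10/65 = 0.153846: log2(p) = -2.700440, -p*log2(p) = 0.415452
  p = 16/65 = 0.246154: log2(p) = -2.022368, -p*log2(p) = 0.497814
  p = 13/65 = 0.200000: log2(p) = -2.321928, -p*log2(p) = 0.464386
  p = 20/65 = 0.307692: log2(p) = -1.700440, -p*log2(p) = 0.523212
H = 0.317299 + 0.415452 + 0.497814 + 0.464386 + 0.523212 = 2.218163

H = 2.2182 bits/symbol


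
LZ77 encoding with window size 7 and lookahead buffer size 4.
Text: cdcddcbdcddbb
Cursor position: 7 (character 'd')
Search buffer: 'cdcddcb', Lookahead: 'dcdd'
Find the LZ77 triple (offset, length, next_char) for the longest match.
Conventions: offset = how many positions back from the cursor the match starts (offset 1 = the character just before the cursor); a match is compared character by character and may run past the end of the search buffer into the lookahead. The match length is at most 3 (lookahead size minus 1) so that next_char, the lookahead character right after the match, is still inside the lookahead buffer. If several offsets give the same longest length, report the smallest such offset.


Try each offset into the search buffer:
  offset=1 (pos 6, char 'b'): match length 0
  offset=2 (pos 5, char 'c'): match length 0
  offset=3 (pos 4, char 'd'): match length 2
  offset=4 (pos 3, char 'd'): match length 1
  offset=5 (pos 2, char 'c'): match length 0
  offset=6 (pos 1, char 'd'): match length 3
  offset=7 (pos 0, char 'c'): match length 0
Longest match has length 3 at offset 6.
next_char = character at position 7 + 3 = 10 -> 'd'

Best match: offset=6, length=3 (matching 'dcd' starting at position 1)
LZ77 triple: (6, 3, 'd')


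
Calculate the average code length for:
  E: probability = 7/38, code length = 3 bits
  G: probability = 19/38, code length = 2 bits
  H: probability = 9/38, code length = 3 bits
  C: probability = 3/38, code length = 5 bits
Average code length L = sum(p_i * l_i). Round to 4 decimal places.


Weighted contributions p_i * l_i:
  E: (7/38) * 3 = 21/38
  G: (19/38) * 2 = 38/38
  H: (9/38) * 3 = 27/38
  C: (3/38) * 5 = 15/38
Sum = (21 + 38 + 27 + 15)/38 = 101/38

L = 101/38 = 2.6579 bits/symbol


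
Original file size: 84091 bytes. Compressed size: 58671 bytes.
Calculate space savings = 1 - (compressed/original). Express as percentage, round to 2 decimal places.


ratio = compressed/original = 58671/84091 = 0.697708
savings = 1 - ratio = 1 - 0.697708 = 0.302292
as a percentage: 0.302292 * 100 = 30.23%

Space savings = 1 - 58671/84091 = 30.23%


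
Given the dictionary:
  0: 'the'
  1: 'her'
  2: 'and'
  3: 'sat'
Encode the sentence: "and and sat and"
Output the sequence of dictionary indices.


Look up each word in the dictionary:
  'and' -> 2
  'and' -> 2
  'sat' -> 3
  'and' -> 2

Encoded: [2, 2, 3, 2]


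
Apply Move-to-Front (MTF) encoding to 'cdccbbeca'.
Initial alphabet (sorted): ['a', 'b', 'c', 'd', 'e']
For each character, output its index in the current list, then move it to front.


MTF encoding:
'c': index 2 in ['a', 'b', 'c', 'd', 'e'] -> ['c', 'a', 'b', 'd', 'e']
'd': index 3 in ['c', 'a', 'b', 'd', 'e'] -> ['d', 'c', 'a', 'b', 'e']
'c': index 1 in ['d', 'c', 'a', 'b', 'e'] -> ['c', 'd', 'a', 'b', 'e']
'c': index 0 in ['c', 'd', 'a', 'b', 'e'] -> ['c', 'd', 'a', 'b', 'e']
'b': index 3 in ['c', 'd', 'a', 'b', 'e'] -> ['b', 'c', 'd', 'a', 'e']
'b': index 0 in ['b', 'c', 'd', 'a', 'e'] -> ['b', 'c', 'd', 'a', 'e']
'e': index 4 in ['b', 'c', 'd', 'a', 'e'] -> ['e', 'b', 'c', 'd', 'a']
'c': index 2 in ['e', 'b', 'c', 'd', 'a'] -> ['c', 'e', 'b', 'd', 'a']
'a': index 4 in ['c', 'e', 'b', 'd', 'a'] -> ['a', 'c', 'e', 'b', 'd']


Output: [2, 3, 1, 0, 3, 0, 4, 2, 4]


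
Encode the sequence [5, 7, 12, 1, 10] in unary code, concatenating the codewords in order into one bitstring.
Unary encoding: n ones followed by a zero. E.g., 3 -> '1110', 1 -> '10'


Encode each number as n ones followed by a terminating 0:
  5 -> 111110 (6 bits)
  7 -> 11111110 (8 bits)
  12 -> 1111111111110 (13 bits)
  1 -> 10 (2 bits)
  10 -> 11111111110 (11 bits)
Total length = 6 + 8 + 13 + 2 + 11 = 40 bits.

Unary([5, 7, 12, 1, 10]) = 1111101111111011111111111101011111111110 (40 bits)


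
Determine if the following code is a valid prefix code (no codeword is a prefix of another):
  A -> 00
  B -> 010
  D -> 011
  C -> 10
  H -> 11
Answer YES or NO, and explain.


Checking each pair (does one codeword prefix another?):
  A='00' vs B='010': no prefix
  A='00' vs D='011': no prefix
  A='00' vs C='10': no prefix
  A='00' vs H='11': no prefix
  B='010' vs A='00': no prefix
  B='010' vs D='011': no prefix
  B='010' vs C='10': no prefix
  B='010' vs H='11': no prefix
  D='011' vs A='00': no prefix
  D='011' vs B='010': no prefix
  D='011' vs C='10': no prefix
  D='011' vs H='11': no prefix
  C='10' vs A='00': no prefix
  C='10' vs B='010': no prefix
  C='10' vs D='011': no prefix
  C='10' vs H='11': no prefix
  H='11' vs A='00': no prefix
  H='11' vs B='010': no prefix
  H='11' vs D='011': no prefix
  H='11' vs C='10': no prefix
No violation found over all pairs.

YES -- this is a valid prefix code. No codeword is a prefix of any other codeword.


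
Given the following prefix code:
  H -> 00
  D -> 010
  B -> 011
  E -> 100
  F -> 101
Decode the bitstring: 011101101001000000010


Decoding step by step:
Bits 011 -> B
Bits 101 -> F
Bits 101 -> F
Bits 00 -> H
Bits 100 -> E
Bits 00 -> H
Bits 00 -> H
Bits 010 -> D


Decoded message: BFFHEHHD


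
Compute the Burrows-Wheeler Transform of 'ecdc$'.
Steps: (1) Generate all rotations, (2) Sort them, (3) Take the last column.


Rotations (sorted):
  0: $ecdc -> last char: c
  1: c$ecd -> last char: d
  2: cdc$e -> last char: e
  3: dc$ec -> last char: c
  4: ecdc$ -> last char: $


BWT = cdec$


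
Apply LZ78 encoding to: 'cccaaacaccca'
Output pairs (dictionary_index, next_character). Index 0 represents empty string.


LZ78 encoding steps:
Dictionary: {0: ''}
Step 1: w='' (idx 0), next='c' -> output (0, 'c'), add 'c' as idx 1
Step 2: w='c' (idx 1), next='c' -> output (1, 'c'), add 'cc' as idx 2
Step 3: w='' (idx 0), next='a' -> output (0, 'a'), add 'a' as idx 3
Step 4: w='a' (idx 3), next='a' -> output (3, 'a'), add 'aa' as idx 4
Step 5: w='c' (idx 1), next='a' -> output (1, 'a'), add 'ca' as idx 5
Step 6: w='cc' (idx 2), next='c' -> output (2, 'c'), add 'ccc' as idx 6
Step 7: w='a' (idx 3), end of input -> output (3, '')


Encoded: [(0, 'c'), (1, 'c'), (0, 'a'), (3, 'a'), (1, 'a'), (2, 'c'), (3, '')]


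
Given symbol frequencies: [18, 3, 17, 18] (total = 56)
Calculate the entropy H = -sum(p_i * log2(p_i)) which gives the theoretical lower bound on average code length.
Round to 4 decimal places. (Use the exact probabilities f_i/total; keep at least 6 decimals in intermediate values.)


Per-symbol terms -p_i * log2(p_i) with p_i = f_i/56:
  p = 18/56 = 0.321429: log2(p) = -1.637430, -p*log2(p) = 0.526317
  p = 3/56 = 0.053571: log2(p) = -4.222392, -p*log2(p) = 0.226200
  p = 17/56 = 0.303571: log2(p) = -1.719892, -p*log2(p) = 0.522110
  p = 18/56 = 0.321429: log2(p) = -1.637430, -p*log2(p) = 0.526317
H = 0.526317 + 0.226200 + 0.522110 + 0.526317 = 1.800944

H = 1.8009 bits/symbol


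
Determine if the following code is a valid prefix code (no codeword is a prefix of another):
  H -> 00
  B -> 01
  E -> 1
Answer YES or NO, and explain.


Checking each pair (does one codeword prefix another?):
  H='00' vs B='01': no prefix
  H='00' vs E='1': no prefix
  B='01' vs H='00': no prefix
  B='01' vs E='1': no prefix
  E='1' vs H='00': no prefix
  E='1' vs B='01': no prefix
No violation found over all pairs.

YES -- this is a valid prefix code. No codeword is a prefix of any other codeword.


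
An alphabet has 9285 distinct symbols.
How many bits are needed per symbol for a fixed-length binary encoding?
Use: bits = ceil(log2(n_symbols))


log2(9285) = 13.1807
Bracket: 2^13 = 8192 < 9285 <= 2^14 = 16384
So ceil(log2(9285)) = 14

bits = ceil(log2(9285)) = ceil(13.1807) = 14 bits


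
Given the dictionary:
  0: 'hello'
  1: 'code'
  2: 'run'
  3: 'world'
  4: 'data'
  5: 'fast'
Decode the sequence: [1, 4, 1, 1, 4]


Look up each index in the dictionary:
  1 -> 'code'
  4 -> 'data'
  1 -> 'code'
  1 -> 'code'
  4 -> 'data'

Decoded: "code data code code data"


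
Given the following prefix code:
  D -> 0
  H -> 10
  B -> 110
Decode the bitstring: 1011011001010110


Decoding step by step:
Bits 10 -> H
Bits 110 -> B
Bits 110 -> B
Bits 0 -> D
Bits 10 -> H
Bits 10 -> H
Bits 110 -> B


Decoded message: HBBDHHB


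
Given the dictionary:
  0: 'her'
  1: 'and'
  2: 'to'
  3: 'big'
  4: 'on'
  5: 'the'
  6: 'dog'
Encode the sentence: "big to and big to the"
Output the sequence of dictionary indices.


Look up each word in the dictionary:
  'big' -> 3
  'to' -> 2
  'and' -> 1
  'big' -> 3
  'to' -> 2
  'the' -> 5

Encoded: [3, 2, 1, 3, 2, 5]


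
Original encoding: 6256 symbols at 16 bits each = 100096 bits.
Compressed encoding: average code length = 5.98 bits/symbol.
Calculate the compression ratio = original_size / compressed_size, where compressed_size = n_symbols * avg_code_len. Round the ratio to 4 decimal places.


original_size = n_symbols * orig_bits = 6256 * 16 = 100096 bits
compressed_size = n_symbols * avg_code_len = 6256 * 5.98 = 37410.88 bits
ratio = original_size / compressed_size = 100096 / 37410.88 = 2.6756

Compression ratio = 2.6756


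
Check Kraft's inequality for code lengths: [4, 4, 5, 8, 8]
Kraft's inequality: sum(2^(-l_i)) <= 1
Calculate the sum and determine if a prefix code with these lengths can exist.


Sum = 2^(-4) + 2^(-4) + 2^(-5) + 2^(-8) + 2^(-8)
    = 0.0625 + 0.0625 + 0.03125 + 0.00390625 + 0.00390625
    = 42/256 = 0.1640625
Since 0.1640625 <= 1, Kraft's inequality IS satisfied.
A prefix code with these lengths CAN exist.

Kraft sum = 0.1640625. Satisfied.


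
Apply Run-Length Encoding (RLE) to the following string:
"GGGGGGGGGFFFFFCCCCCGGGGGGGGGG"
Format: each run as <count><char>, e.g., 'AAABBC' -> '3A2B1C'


Scanning runs left to right:
  i=0: run of 'G' x 9 -> '9G'
  i=9: run of 'F' x 5 -> '5F'
  i=14: run of 'C' x 5 -> '5C'
  i=19: run of 'G' x 10 -> '10G'

RLE = 9G5F5C10G


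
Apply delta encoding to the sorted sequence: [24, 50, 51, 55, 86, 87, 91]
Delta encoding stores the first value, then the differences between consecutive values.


First value: 24
Deltas:
  50 - 24 = 26
  51 - 50 = 1
  55 - 51 = 4
  86 - 55 = 31
  87 - 86 = 1
  91 - 87 = 4


Delta encoded: [24, 26, 1, 4, 31, 1, 4]


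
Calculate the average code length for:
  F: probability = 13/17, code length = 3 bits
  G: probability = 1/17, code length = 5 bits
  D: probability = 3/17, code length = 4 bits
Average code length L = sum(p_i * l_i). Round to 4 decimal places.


Weighted contributions p_i * l_i:
  F: (13/17) * 3 = 39/17
  G: (1/17) * 5 = 5/17
  D: (3/17) * 4 = 12/17
Sum = (39 + 5 + 12)/17 = 56/17

L = 56/17 = 3.2941 bits/symbol


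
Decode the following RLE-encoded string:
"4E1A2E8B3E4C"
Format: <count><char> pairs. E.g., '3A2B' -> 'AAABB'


Expanding each <count><char> pair:
  4E -> 'EEEE'
  1A -> 'A'
  2E -> 'EE'
  8B -> 'BBBBBBBB'
  3E -> 'EEE'
  4C -> 'CCCC'

Decoded = EEEEAEEBBBBBBBBEEECCCC


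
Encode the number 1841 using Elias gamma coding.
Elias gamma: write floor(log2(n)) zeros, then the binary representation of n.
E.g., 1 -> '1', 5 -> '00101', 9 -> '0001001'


num_bits = floor(log2(1841)) + 1 = 11
leading_zeros = num_bits - 1 = 10
binary(1841) = 11100110001

Elias gamma(1841) = '0000000000' + '11100110001' = 000000000011100110001 (21 bits)


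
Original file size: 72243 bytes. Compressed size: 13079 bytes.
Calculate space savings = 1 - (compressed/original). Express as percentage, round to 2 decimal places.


ratio = compressed/original = 13079/72243 = 0.181042
savings = 1 - ratio = 1 - 0.181042 = 0.818958
as a percentage: 0.818958 * 100 = 81.9%

Space savings = 1 - 13079/72243 = 81.9%


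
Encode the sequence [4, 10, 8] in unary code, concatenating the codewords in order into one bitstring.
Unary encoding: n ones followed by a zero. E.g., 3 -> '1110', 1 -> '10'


Encode each number as n ones followed by a terminating 0:
  4 -> 11110 (5 bits)
  10 -> 11111111110 (11 bits)
  8 -> 111111110 (9 bits)
Total length = 5 + 11 + 9 = 25 bits.

Unary([4, 10, 8]) = 1111011111111110111111110 (25 bits)


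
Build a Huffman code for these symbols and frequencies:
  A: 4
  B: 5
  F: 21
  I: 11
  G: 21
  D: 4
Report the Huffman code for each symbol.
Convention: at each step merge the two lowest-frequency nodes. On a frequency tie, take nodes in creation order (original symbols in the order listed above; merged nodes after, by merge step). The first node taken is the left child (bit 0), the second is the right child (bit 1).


Huffman tree construction:
Step 1: Merge A(4) + D(4) = 8
Step 2: Merge B(5) + (A+D)(8) = 13
Step 3: Merge I(11) + (B+(A+D))(13) = 24
Step 4: Merge F(21) + G(21) = 42
Step 5: Merge (I+(B+(A+D)))(24) + (F+G)(42) = 66
Read each symbol's code off the tree from the root (left child = 0, right child = 1).

Codes:
  A: 0110 (length 4)
  B: 010 (length 3)
  F: 10 (length 2)
  I: 00 (length 2)
  G: 11 (length 2)
  D: 0111 (length 4)
Average code length: 153/66 = 2.3182 bits/symbol


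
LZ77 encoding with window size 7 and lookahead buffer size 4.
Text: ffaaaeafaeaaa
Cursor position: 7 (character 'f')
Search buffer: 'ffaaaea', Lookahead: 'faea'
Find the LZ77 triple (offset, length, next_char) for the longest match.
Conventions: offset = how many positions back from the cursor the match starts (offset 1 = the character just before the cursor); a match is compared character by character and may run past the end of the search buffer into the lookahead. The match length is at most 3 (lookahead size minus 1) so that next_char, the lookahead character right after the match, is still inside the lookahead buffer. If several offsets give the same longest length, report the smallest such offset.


Try each offset into the search buffer:
  offset=1 (pos 6, char 'a'): match length 0
  offset=2 (pos 5, char 'e'): match length 0
  offset=3 (pos 4, char 'a'): match length 0
  offset=4 (pos 3, char 'a'): match length 0
  offset=5 (pos 2, char 'a'): match length 0
  offset=6 (pos 1, char 'f'): match length 2
  offset=7 (pos 0, char 'f'): match length 1
Longest match has length 2 at offset 6.
next_char = character at position 7 + 2 = 9 -> 'e'

Best match: offset=6, length=2 (matching 'fa' starting at position 1)
LZ77 triple: (6, 2, 'e')


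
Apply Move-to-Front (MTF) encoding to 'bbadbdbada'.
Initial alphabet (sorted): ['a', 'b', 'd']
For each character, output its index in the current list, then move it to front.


MTF encoding:
'b': index 1 in ['a', 'b', 'd'] -> ['b', 'a', 'd']
'b': index 0 in ['b', 'a', 'd'] -> ['b', 'a', 'd']
'a': index 1 in ['b', 'a', 'd'] -> ['a', 'b', 'd']
'd': index 2 in ['a', 'b', 'd'] -> ['d', 'a', 'b']
'b': index 2 in ['d', 'a', 'b'] -> ['b', 'd', 'a']
'd': index 1 in ['b', 'd', 'a'] -> ['d', 'b', 'a']
'b': index 1 in ['d', 'b', 'a'] -> ['b', 'd', 'a']
'a': index 2 in ['b', 'd', 'a'] -> ['a', 'b', 'd']
'd': index 2 in ['a', 'b', 'd'] -> ['d', 'a', 'b']
'a': index 1 in ['d', 'a', 'b'] -> ['a', 'd', 'b']


Output: [1, 0, 1, 2, 2, 1, 1, 2, 2, 1]


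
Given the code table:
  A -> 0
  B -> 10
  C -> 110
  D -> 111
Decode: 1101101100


Decoding:
110 -> C
110 -> C
110 -> C
0 -> A


Result: CCCA


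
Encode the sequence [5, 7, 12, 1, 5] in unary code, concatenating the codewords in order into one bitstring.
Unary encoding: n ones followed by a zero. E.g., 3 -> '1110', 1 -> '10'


Encode each number as n ones followed by a terminating 0:
  5 -> 111110 (6 bits)
  7 -> 11111110 (8 bits)
  12 -> 1111111111110 (13 bits)
  1 -> 10 (2 bits)
  5 -> 111110 (6 bits)
Total length = 6 + 8 + 13 + 2 + 6 = 35 bits.

Unary([5, 7, 12, 1, 5]) = 11111011111110111111111111010111110 (35 bits)


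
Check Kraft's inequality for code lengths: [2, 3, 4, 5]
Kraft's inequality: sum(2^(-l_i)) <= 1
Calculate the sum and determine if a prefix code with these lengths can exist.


Sum = 2^(-2) + 2^(-3) + 2^(-4) + 2^(-5)
    = 0.25 + 0.125 + 0.0625 + 0.03125
    = 15/32 = 0.46875
Since 0.46875 <= 1, Kraft's inequality IS satisfied.
A prefix code with these lengths CAN exist.

Kraft sum = 0.46875. Satisfied.


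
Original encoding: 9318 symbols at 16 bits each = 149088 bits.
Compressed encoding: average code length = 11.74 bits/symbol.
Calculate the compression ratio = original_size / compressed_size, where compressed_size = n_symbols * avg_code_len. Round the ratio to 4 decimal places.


original_size = n_symbols * orig_bits = 9318 * 16 = 149088 bits
compressed_size = n_symbols * avg_code_len = 9318 * 11.74 = 109393.32 bits
ratio = original_size / compressed_size = 149088 / 109393.32 = 1.3629

Compression ratio = 1.3629


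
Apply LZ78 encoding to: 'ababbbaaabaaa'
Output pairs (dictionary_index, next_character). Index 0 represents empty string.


LZ78 encoding steps:
Dictionary: {0: ''}
Step 1: w='' (idx 0), next='a' -> output (0, 'a'), add 'a' as idx 1
Step 2: w='' (idx 0), next='b' -> output (0, 'b'), add 'b' as idx 2
Step 3: w='a' (idx 1), next='b' -> output (1, 'b'), add 'ab' as idx 3
Step 4: w='b' (idx 2), next='b' -> output (2, 'b'), add 'bb' as idx 4
Step 5: w='a' (idx 1), next='a' -> output (1, 'a'), add 'aa' as idx 5
Step 6: w='ab' (idx 3), next='a' -> output (3, 'a'), add 'aba' as idx 6
Step 7: w='aa' (idx 5), end of input -> output (5, '')


Encoded: [(0, 'a'), (0, 'b'), (1, 'b'), (2, 'b'), (1, 'a'), (3, 'a'), (5, '')]


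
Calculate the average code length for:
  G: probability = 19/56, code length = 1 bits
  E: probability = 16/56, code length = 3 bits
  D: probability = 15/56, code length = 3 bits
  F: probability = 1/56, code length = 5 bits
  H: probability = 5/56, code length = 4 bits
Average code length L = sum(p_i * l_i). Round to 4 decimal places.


Weighted contributions p_i * l_i:
  G: (19/56) * 1 = 19/56
  E: (16/56) * 3 = 48/56
  D: (15/56) * 3 = 45/56
  F: (1/56) * 5 = 5/56
  H: (5/56) * 4 = 20/56
Sum = (19 + 48 + 45 + 5 + 20)/56 = 137/56

L = 137/56 = 2.4464 bits/symbol


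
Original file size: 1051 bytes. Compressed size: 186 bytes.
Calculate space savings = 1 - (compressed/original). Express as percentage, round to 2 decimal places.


ratio = compressed/original = 186/1051 = 0.176974
savings = 1 - ratio = 1 - 0.176974 = 0.823026
as a percentage: 0.823026 * 100 = 82.3%

Space savings = 1 - 186/1051 = 82.3%


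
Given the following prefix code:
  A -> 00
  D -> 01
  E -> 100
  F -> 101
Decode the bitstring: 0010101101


Decoding step by step:
Bits 00 -> A
Bits 101 -> F
Bits 01 -> D
Bits 101 -> F


Decoded message: AFDF


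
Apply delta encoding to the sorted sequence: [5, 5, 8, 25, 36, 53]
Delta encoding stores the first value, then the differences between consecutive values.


First value: 5
Deltas:
  5 - 5 = 0
  8 - 5 = 3
  25 - 8 = 17
  36 - 25 = 11
  53 - 36 = 17


Delta encoded: [5, 0, 3, 17, 11, 17]


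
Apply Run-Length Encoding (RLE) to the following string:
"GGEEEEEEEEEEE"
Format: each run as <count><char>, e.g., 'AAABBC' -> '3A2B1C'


Scanning runs left to right:
  i=0: run of 'G' x 2 -> '2G'
  i=2: run of 'E' x 11 -> '11E'

RLE = 2G11E


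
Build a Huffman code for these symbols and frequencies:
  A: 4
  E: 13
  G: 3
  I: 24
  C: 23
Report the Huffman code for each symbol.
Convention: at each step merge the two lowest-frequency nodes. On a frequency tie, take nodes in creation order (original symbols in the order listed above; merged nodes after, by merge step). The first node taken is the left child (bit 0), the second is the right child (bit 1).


Huffman tree construction:
Step 1: Merge G(3) + A(4) = 7
Step 2: Merge (G+A)(7) + E(13) = 20
Step 3: Merge ((G+A)+E)(20) + C(23) = 43
Step 4: Merge I(24) + (((G+A)+E)+C)(43) = 67
Read each symbol's code off the tree from the root (left child = 0, right child = 1).

Codes:
  A: 1001 (length 4)
  E: 101 (length 3)
  G: 1000 (length 4)
  I: 0 (length 1)
  C: 11 (length 2)
Average code length: 137/67 = 2.0448 bits/symbol


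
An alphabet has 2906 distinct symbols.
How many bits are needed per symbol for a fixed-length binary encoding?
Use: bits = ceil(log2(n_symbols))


log2(2906) = 11.5048
Bracket: 2^11 = 2048 < 2906 <= 2^12 = 4096
So ceil(log2(2906)) = 12

bits = ceil(log2(2906)) = ceil(11.5048) = 12 bits


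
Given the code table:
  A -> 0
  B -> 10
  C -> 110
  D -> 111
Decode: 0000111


Decoding:
0 -> A
0 -> A
0 -> A
0 -> A
111 -> D


Result: AAAAD


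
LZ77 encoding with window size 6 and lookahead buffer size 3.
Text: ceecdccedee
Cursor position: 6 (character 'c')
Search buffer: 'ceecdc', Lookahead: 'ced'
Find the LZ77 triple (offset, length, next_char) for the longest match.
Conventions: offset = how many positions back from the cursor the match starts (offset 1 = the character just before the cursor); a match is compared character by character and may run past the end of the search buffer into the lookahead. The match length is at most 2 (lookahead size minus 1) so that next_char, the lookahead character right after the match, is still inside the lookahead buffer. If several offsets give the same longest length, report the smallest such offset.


Try each offset into the search buffer:
  offset=1 (pos 5, char 'c'): match length 1
  offset=2 (pos 4, char 'd'): match length 0
  offset=3 (pos 3, char 'c'): match length 1
  offset=4 (pos 2, char 'e'): match length 0
  offset=5 (pos 1, char 'e'): match length 0
  offset=6 (pos 0, char 'c'): match length 2
Longest match has length 2 at offset 6.
next_char = character at position 6 + 2 = 8 -> 'd'

Best match: offset=6, length=2 (matching 'ce' starting at position 0)
LZ77 triple: (6, 2, 'd')


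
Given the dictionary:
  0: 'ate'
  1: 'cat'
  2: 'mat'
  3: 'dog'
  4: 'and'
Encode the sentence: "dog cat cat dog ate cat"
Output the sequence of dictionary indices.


Look up each word in the dictionary:
  'dog' -> 3
  'cat' -> 1
  'cat' -> 1
  'dog' -> 3
  'ate' -> 0
  'cat' -> 1

Encoded: [3, 1, 1, 3, 0, 1]


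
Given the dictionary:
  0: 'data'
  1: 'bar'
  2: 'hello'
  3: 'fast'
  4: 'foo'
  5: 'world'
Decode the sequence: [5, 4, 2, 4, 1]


Look up each index in the dictionary:
  5 -> 'world'
  4 -> 'foo'
  2 -> 'hello'
  4 -> 'foo'
  1 -> 'bar'

Decoded: "world foo hello foo bar"


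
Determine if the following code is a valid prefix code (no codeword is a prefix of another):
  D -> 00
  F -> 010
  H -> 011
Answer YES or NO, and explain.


Checking each pair (does one codeword prefix another?):
  D='00' vs F='010': no prefix
  D='00' vs H='011': no prefix
  F='010' vs D='00': no prefix
  F='010' vs H='011': no prefix
  H='011' vs D='00': no prefix
  H='011' vs F='010': no prefix
No violation found over all pairs.

YES -- this is a valid prefix code. No codeword is a prefix of any other codeword.


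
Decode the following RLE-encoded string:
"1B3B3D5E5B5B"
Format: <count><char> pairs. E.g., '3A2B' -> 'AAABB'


Expanding each <count><char> pair:
  1B -> 'B'
  3B -> 'BBB'
  3D -> 'DDD'
  5E -> 'EEEEE'
  5B -> 'BBBBB'
  5B -> 'BBBBB'

Decoded = BBBBDDDEEEEEBBBBBBBBBB


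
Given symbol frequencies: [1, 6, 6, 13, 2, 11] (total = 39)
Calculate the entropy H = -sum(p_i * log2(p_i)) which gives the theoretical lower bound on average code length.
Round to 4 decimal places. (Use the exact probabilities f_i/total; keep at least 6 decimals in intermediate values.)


Per-symbol terms -p_i * log2(p_i) with p_i = f_i/39:
  p = 1/39 = 0.025641: log2(p) = -5.285402, -p*log2(p) = 0.135523
  p = 6/39 = 0.153846: log2(p) = -2.700440, -p*log2(p) = 0.415452
  p = 6/39 = 0.153846: log2(p) = -2.700440, -p*log2(p) = 0.415452
  p = 13/39 = 0.333333: log2(p) = -1.584963, -p*log2(p) = 0.528321
  p = 2/39 = 0.051282: log2(p) = -4.285402, -p*log2(p) = 0.219764
  p = 11/39 = 0.282051: log2(p) = -1.825971, -p*log2(p) = 0.515017
H = 0.135523 + 0.415452 + 0.415452 + 0.528321 + 0.219764 + 0.515017 = 2.229529

H = 2.2295 bits/symbol


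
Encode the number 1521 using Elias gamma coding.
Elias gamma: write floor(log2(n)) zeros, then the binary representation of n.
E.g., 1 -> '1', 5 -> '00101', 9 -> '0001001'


num_bits = floor(log2(1521)) + 1 = 11
leading_zeros = num_bits - 1 = 10
binary(1521) = 10111110001

Elias gamma(1521) = '0000000000' + '10111110001' = 000000000010111110001 (21 bits)


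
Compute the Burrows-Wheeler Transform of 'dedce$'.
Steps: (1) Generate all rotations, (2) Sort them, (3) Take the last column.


Rotations (sorted):
  0: $dedce -> last char: e
  1: ce$ded -> last char: d
  2: dce$de -> last char: e
  3: dedce$ -> last char: $
  4: e$dedc -> last char: c
  5: edce$d -> last char: d


BWT = ede$cd


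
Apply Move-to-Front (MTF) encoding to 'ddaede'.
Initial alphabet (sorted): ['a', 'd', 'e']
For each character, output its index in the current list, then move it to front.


MTF encoding:
'd': index 1 in ['a', 'd', 'e'] -> ['d', 'a', 'e']
'd': index 0 in ['d', 'a', 'e'] -> ['d', 'a', 'e']
'a': index 1 in ['d', 'a', 'e'] -> ['a', 'd', 'e']
'e': index 2 in ['a', 'd', 'e'] -> ['e', 'a', 'd']
'd': index 2 in ['e', 'a', 'd'] -> ['d', 'e', 'a']
'e': index 1 in ['d', 'e', 'a'] -> ['e', 'd', 'a']


Output: [1, 0, 1, 2, 2, 1]


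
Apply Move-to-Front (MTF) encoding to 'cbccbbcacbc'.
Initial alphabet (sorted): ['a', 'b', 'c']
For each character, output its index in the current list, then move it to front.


MTF encoding:
'c': index 2 in ['a', 'b', 'c'] -> ['c', 'a', 'b']
'b': index 2 in ['c', 'a', 'b'] -> ['b', 'c', 'a']
'c': index 1 in ['b', 'c', 'a'] -> ['c', 'b', 'a']
'c': index 0 in ['c', 'b', 'a'] -> ['c', 'b', 'a']
'b': index 1 in ['c', 'b', 'a'] -> ['b', 'c', 'a']
'b': index 0 in ['b', 'c', 'a'] -> ['b', 'c', 'a']
'c': index 1 in ['b', 'c', 'a'] -> ['c', 'b', 'a']
'a': index 2 in ['c', 'b', 'a'] -> ['a', 'c', 'b']
'c': index 1 in ['a', 'c', 'b'] -> ['c', 'a', 'b']
'b': index 2 in ['c', 'a', 'b'] -> ['b', 'c', 'a']
'c': index 1 in ['b', 'c', 'a'] -> ['c', 'b', 'a']


Output: [2, 2, 1, 0, 1, 0, 1, 2, 1, 2, 1]


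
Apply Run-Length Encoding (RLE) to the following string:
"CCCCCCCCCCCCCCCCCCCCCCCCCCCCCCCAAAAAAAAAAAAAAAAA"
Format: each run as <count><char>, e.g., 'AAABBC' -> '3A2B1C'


Scanning runs left to right:
  i=0: run of 'C' x 31 -> '31C'
  i=31: run of 'A' x 17 -> '17A'

RLE = 31C17A


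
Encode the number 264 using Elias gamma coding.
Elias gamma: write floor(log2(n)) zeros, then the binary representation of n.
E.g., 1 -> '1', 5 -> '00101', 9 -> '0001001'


num_bits = floor(log2(264)) + 1 = 9
leading_zeros = num_bits - 1 = 8
binary(264) = 100001000

Elias gamma(264) = '00000000' + '100001000' = 00000000100001000 (17 bits)


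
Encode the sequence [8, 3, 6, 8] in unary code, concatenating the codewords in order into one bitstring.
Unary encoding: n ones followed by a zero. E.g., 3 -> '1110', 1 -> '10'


Encode each number as n ones followed by a terminating 0:
  8 -> 111111110 (9 bits)
  3 -> 1110 (4 bits)
  6 -> 1111110 (7 bits)
  8 -> 111111110 (9 bits)
Total length = 9 + 4 + 7 + 9 = 29 bits.

Unary([8, 3, 6, 8]) = 11111111011101111110111111110 (29 bits)


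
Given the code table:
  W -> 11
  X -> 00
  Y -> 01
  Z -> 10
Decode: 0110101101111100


Decoding:
01 -> Y
10 -> Z
10 -> Z
11 -> W
01 -> Y
11 -> W
11 -> W
00 -> X


Result: YZZWYWWX


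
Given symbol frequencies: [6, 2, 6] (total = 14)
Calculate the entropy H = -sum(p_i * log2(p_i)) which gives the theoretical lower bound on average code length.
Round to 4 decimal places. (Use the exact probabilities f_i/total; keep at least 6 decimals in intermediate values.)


Per-symbol terms -p_i * log2(p_i) with p_i = f_i/14:
  p = 6/14 = 0.428571: log2(p) = -1.222392, -p*log2(p) = 0.523882
  p = 2/14 = 0.142857: log2(p) = -2.807355, -p*log2(p) = 0.401051
  p = 6/14 = 0.428571: log2(p) = -1.222392, -p*log2(p) = 0.523882
H = 0.523882 + 0.401051 + 0.523882 = 1.448815

H = 1.4488 bits/symbol


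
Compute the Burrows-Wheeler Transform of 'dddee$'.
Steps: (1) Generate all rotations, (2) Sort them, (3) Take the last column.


Rotations (sorted):
  0: $dddee -> last char: e
  1: dddee$ -> last char: $
  2: ddee$d -> last char: d
  3: dee$dd -> last char: d
  4: e$ddde -> last char: e
  5: ee$ddd -> last char: d


BWT = e$dded


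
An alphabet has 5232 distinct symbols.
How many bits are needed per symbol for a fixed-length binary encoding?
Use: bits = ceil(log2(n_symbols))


log2(5232) = 12.3531
Bracket: 2^12 = 4096 < 5232 <= 2^13 = 8192
So ceil(log2(5232)) = 13

bits = ceil(log2(5232)) = ceil(12.3531) = 13 bits


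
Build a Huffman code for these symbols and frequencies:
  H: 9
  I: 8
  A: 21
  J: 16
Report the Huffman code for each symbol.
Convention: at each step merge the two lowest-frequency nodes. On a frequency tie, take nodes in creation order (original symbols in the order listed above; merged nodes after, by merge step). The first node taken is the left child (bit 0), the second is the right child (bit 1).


Huffman tree construction:
Step 1: Merge I(8) + H(9) = 17
Step 2: Merge J(16) + (I+H)(17) = 33
Step 3: Merge A(21) + (J+(I+H))(33) = 54
Read each symbol's code off the tree from the root (left child = 0, right child = 1).

Codes:
  H: 111 (length 3)
  I: 110 (length 3)
  A: 0 (length 1)
  J: 10 (length 2)
Average code length: 104/54 = 1.9259 bits/symbol


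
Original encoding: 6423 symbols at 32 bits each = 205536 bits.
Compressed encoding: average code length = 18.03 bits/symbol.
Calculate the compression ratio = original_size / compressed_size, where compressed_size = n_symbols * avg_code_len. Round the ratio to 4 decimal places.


original_size = n_symbols * orig_bits = 6423 * 32 = 205536 bits
compressed_size = n_symbols * avg_code_len = 6423 * 18.03 = 115806.69 bits
ratio = original_size / compressed_size = 205536 / 115806.69 = 1.7748

Compression ratio = 1.7748


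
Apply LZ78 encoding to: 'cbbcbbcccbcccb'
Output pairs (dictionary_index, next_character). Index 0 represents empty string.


LZ78 encoding steps:
Dictionary: {0: ''}
Step 1: w='' (idx 0), next='c' -> output (0, 'c'), add 'c' as idx 1
Step 2: w='' (idx 0), next='b' -> output (0, 'b'), add 'b' as idx 2
Step 3: w='b' (idx 2), next='c' -> output (2, 'c'), add 'bc' as idx 3
Step 4: w='b' (idx 2), next='b' -> output (2, 'b'), add 'bb' as idx 4
Step 5: w='c' (idx 1), next='c' -> output (1, 'c'), add 'cc' as idx 5
Step 6: w='c' (idx 1), next='b' -> output (1, 'b'), add 'cb' as idx 6
Step 7: w='cc' (idx 5), next='c' -> output (5, 'c'), add 'ccc' as idx 7
Step 8: w='b' (idx 2), end of input -> output (2, '')


Encoded: [(0, 'c'), (0, 'b'), (2, 'c'), (2, 'b'), (1, 'c'), (1, 'b'), (5, 'c'), (2, '')]


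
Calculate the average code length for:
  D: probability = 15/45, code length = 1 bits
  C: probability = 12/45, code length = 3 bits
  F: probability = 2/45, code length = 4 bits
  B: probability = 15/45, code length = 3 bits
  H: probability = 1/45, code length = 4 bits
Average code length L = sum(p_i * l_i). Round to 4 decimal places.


Weighted contributions p_i * l_i:
  D: (15/45) * 1 = 15/45
  C: (12/45) * 3 = 36/45
  F: (2/45) * 4 = 8/45
  B: (15/45) * 3 = 45/45
  H: (1/45) * 4 = 4/45
Sum = (15 + 36 + 8 + 45 + 4)/45 = 108/45

L = 108/45 = 2.4000 bits/symbol


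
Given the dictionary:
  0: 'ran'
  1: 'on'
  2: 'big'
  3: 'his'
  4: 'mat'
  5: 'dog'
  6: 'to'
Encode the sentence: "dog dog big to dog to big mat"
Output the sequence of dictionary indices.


Look up each word in the dictionary:
  'dog' -> 5
  'dog' -> 5
  'big' -> 2
  'to' -> 6
  'dog' -> 5
  'to' -> 6
  'big' -> 2
  'mat' -> 4

Encoded: [5, 5, 2, 6, 5, 6, 2, 4]


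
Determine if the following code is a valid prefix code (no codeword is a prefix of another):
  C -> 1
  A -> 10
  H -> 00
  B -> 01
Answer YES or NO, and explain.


Checking each pair (does one codeword prefix another?):
  C='1' vs A='10': prefix -- VIOLATION

NO -- this is NOT a valid prefix code. C (1) is a prefix of A (10).


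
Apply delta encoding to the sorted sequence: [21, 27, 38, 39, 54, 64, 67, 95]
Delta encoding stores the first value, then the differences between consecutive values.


First value: 21
Deltas:
  27 - 21 = 6
  38 - 27 = 11
  39 - 38 = 1
  54 - 39 = 15
  64 - 54 = 10
  67 - 64 = 3
  95 - 67 = 28


Delta encoded: [21, 6, 11, 1, 15, 10, 3, 28]


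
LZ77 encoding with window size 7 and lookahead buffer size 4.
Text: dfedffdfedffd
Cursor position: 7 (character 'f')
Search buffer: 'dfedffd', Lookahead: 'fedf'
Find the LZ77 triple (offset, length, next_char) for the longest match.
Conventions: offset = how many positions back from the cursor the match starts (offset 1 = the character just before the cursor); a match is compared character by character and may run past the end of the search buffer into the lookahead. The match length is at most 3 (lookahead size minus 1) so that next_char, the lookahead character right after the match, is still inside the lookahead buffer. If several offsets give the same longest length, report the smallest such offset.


Try each offset into the search buffer:
  offset=1 (pos 6, char 'd'): match length 0
  offset=2 (pos 5, char 'f'): match length 1
  offset=3 (pos 4, char 'f'): match length 1
  offset=4 (pos 3, char 'd'): match length 0
  offset=5 (pos 2, char 'e'): match length 0
  offset=6 (pos 1, char 'f'): match length 3
  offset=7 (pos 0, char 'd'): match length 0
Longest match has length 3 at offset 6.
next_char = character at position 7 + 3 = 10 -> 'f'

Best match: offset=6, length=3 (matching 'fed' starting at position 1)
LZ77 triple: (6, 3, 'f')


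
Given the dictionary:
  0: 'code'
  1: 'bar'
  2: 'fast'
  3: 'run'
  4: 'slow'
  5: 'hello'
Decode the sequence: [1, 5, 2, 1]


Look up each index in the dictionary:
  1 -> 'bar'
  5 -> 'hello'
  2 -> 'fast'
  1 -> 'bar'

Decoded: "bar hello fast bar"


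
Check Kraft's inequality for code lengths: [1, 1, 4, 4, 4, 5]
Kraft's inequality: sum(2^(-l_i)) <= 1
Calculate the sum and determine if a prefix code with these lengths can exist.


Sum = 2^(-1) + 2^(-1) + 2^(-4) + 2^(-4) + 2^(-4) + 2^(-5)
    = 0.5 + 0.5 + 0.0625 + 0.0625 + 0.0625 + 0.03125
    = 39/32 = 1.21875
Since 1.21875 > 1, Kraft's inequality is NOT satisfied.
A prefix code with these lengths CANNOT exist.

Kraft sum = 1.21875. Not satisfied.


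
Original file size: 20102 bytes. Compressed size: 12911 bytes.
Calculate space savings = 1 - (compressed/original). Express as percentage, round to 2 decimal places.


ratio = compressed/original = 12911/20102 = 0.642274
savings = 1 - ratio = 1 - 0.642274 = 0.357726
as a percentage: 0.357726 * 100 = 35.77%

Space savings = 1 - 12911/20102 = 35.77%


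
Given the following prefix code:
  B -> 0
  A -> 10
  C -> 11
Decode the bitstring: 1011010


Decoding step by step:
Bits 10 -> A
Bits 11 -> C
Bits 0 -> B
Bits 10 -> A


Decoded message: ACBA


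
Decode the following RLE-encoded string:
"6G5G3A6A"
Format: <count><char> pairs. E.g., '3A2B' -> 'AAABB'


Expanding each <count><char> pair:
  6G -> 'GGGGGG'
  5G -> 'GGGGG'
  3A -> 'AAA'
  6A -> 'AAAAAA'

Decoded = GGGGGGGGGGGAAAAAAAAA


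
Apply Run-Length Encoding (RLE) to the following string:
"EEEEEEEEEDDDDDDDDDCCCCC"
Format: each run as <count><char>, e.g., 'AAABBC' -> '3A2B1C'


Scanning runs left to right:
  i=0: run of 'E' x 9 -> '9E'
  i=9: run of 'D' x 9 -> '9D'
  i=18: run of 'C' x 5 -> '5C'

RLE = 9E9D5C


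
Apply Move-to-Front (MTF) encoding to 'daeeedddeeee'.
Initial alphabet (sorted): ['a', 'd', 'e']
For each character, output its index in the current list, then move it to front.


MTF encoding:
'd': index 1 in ['a', 'd', 'e'] -> ['d', 'a', 'e']
'a': index 1 in ['d', 'a', 'e'] -> ['a', 'd', 'e']
'e': index 2 in ['a', 'd', 'e'] -> ['e', 'a', 'd']
'e': index 0 in ['e', 'a', 'd'] -> ['e', 'a', 'd']
'e': index 0 in ['e', 'a', 'd'] -> ['e', 'a', 'd']
'd': index 2 in ['e', 'a', 'd'] -> ['d', 'e', 'a']
'd': index 0 in ['d', 'e', 'a'] -> ['d', 'e', 'a']
'd': index 0 in ['d', 'e', 'a'] -> ['d', 'e', 'a']
'e': index 1 in ['d', 'e', 'a'] -> ['e', 'd', 'a']
'e': index 0 in ['e', 'd', 'a'] -> ['e', 'd', 'a']
'e': index 0 in ['e', 'd', 'a'] -> ['e', 'd', 'a']
'e': index 0 in ['e', 'd', 'a'] -> ['e', 'd', 'a']


Output: [1, 1, 2, 0, 0, 2, 0, 0, 1, 0, 0, 0]


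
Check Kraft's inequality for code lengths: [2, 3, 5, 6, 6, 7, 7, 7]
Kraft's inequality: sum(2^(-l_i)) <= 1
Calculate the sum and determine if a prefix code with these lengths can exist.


Sum = 2^(-2) + 2^(-3) + 2^(-5) + 2^(-6) + 2^(-6) + 2^(-7) + 2^(-7) + 2^(-7)
    = 0.25 + 0.125 + 0.03125 + 0.015625 + 0.015625 + 0.0078125 + 0.0078125 + 0.0078125
    = 59/128 = 0.4609375
Since 0.4609375 <= 1, Kraft's inequality IS satisfied.
A prefix code with these lengths CAN exist.

Kraft sum = 0.4609375. Satisfied.


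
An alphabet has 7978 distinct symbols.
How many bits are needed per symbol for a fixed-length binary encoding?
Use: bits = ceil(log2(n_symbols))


log2(7978) = 12.9618
Bracket: 2^12 = 4096 < 7978 <= 2^13 = 8192
So ceil(log2(7978)) = 13

bits = ceil(log2(7978)) = ceil(12.9618) = 13 bits


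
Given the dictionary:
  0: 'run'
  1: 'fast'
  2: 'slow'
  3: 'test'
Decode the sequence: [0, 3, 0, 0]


Look up each index in the dictionary:
  0 -> 'run'
  3 -> 'test'
  0 -> 'run'
  0 -> 'run'

Decoded: "run test run run"


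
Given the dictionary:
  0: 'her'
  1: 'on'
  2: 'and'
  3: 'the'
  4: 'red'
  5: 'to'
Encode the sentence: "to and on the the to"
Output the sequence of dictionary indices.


Look up each word in the dictionary:
  'to' -> 5
  'and' -> 2
  'on' -> 1
  'the' -> 3
  'the' -> 3
  'to' -> 5

Encoded: [5, 2, 1, 3, 3, 5]
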